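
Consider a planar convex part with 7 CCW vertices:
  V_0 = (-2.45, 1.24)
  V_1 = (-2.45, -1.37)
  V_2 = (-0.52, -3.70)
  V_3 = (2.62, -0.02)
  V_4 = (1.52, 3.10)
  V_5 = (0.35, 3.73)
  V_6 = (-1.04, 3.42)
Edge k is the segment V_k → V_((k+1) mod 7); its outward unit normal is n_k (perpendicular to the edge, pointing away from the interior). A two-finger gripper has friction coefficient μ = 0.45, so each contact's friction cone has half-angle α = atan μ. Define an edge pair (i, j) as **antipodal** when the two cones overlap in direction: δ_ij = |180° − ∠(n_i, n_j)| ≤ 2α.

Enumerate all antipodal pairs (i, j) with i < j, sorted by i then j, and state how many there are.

count = 6; pairs: (0,2), (0,3), (1,3), (1,4), (2,5), (2,6)

α = atan 0.45 = 24.23°;  2α = 48.46°
n_0 = (-1.0000, -0.0000)
n_1 = (-0.7701, -0.6379)
n_2 = (+0.7607, -0.6491)
n_3 = (+0.9431, +0.3325)
n_4 = (+0.4741, +0.8805)
n_5 = (-0.2177, +0.9760)
n_6 = (-0.8397, +0.5431)
  (0,1): δ = 140.36°  ·
  (0,2): δ = 40.47°  ✓
  (0,3): δ = 19.42°  ✓
  (0,4): δ = 61.70°  ·
  (0,5): δ = 102.57°  ·
  (0,6): δ = 147.11°  ·
  (1,2): δ = 80.11°  ·
  (1,3): δ = 20.22°  ✓
  (1,4): δ = 22.06°  ✓
  (1,5): δ = 62.94°  ·
  (1,6): δ = 107.47°  ·
  (2,3): δ = 120.11°  ·
  (2,4): δ = 77.83°  ·
  (2,5): δ = 36.95°  ✓
  (2,6): δ = 7.58°  ✓
  (3,4): δ = 137.72°  ·
  (3,5): δ = 96.85°  ·
  (3,6): δ = 52.32°  ·
  (4,5): δ = 139.13°  ·
  (4,6): δ = 94.59°  ·
  (5,6): δ = 135.47°  ·
antipodal pairs: 6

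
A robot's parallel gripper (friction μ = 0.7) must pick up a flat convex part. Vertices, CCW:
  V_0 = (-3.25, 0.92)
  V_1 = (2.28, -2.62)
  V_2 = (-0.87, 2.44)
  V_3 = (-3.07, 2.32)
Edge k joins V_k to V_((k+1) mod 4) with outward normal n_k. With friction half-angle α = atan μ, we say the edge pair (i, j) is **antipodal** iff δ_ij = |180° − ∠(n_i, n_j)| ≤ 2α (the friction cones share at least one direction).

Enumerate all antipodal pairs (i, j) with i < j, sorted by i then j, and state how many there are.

count = 3; pairs: (0,1), (0,2), (1,3)

α = atan 0.7 = 34.99°;  2α = 69.98°
n_0 = (-0.5391, -0.8422)
n_1 = (+0.8489, +0.5285)
n_2 = (-0.0545, +0.9985)
n_3 = (-0.9918, +0.1275)
  (0,1): δ = 25.47°  ✓
  (0,2): δ = 35.75°  ✓
  (0,3): δ = 115.30°  ·
  (1,2): δ = 118.78°  ·
  (1,3): δ = 39.23°  ✓
  (2,3): δ = 100.45°  ·
antipodal pairs: 3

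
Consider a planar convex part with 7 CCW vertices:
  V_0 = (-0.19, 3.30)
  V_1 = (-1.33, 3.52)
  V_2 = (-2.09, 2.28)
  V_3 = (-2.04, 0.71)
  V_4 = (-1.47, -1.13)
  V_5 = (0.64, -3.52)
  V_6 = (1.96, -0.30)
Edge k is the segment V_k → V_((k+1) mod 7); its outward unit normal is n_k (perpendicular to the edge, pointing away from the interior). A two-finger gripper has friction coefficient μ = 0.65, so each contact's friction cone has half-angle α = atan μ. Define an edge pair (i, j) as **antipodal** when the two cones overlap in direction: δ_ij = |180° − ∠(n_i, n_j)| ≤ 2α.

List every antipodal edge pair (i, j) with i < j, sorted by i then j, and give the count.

count = 10; pairs: (0,3), (0,4), (1,5), (1,6), (2,5), (2,6), (3,5), (3,6), (4,5), (4,6)

α = atan 0.65 = 33.02°;  2α = 66.05°
n_0 = (+0.1895, +0.9819)
n_1 = (-0.8526, +0.5226)
n_2 = (-0.9995, -0.0318)
n_3 = (-0.9552, -0.2959)
n_4 = (-0.7497, -0.6618)
n_5 = (+0.9253, -0.3793)
n_6 = (+0.8585, +0.5127)
  (0,1): δ = 110.58°  ·
  (0,2): δ = 77.25°  ·
  (0,3): δ = 61.87°  ✓
  (0,4): δ = 37.64°  ✓
  (0,5): δ = 78.63°  ·
  (0,6): δ = 131.77°  ·
  (1,2): δ = 146.67°  ·
  (1,3): δ = 131.28°  ·
  (1,4): δ = 107.06°  ·
  (1,5): δ = 9.21°  ✓
  (1,6): δ = 62.35°  ✓
  (2,3): δ = 164.61°  ·
  (2,4): δ = 140.38°  ·
  (2,5): δ = 24.11°  ✓
  (2,6): δ = 29.02°  ✓
  (3,4): δ = 155.77°  ·
  (3,5): δ = 39.50°  ✓
  (3,6): δ = 13.63°  ✓
  (4,5): δ = 63.73°  ✓
  (4,6): δ = 10.59°  ✓
  (5,6): δ = 126.86°  ·
antipodal pairs: 10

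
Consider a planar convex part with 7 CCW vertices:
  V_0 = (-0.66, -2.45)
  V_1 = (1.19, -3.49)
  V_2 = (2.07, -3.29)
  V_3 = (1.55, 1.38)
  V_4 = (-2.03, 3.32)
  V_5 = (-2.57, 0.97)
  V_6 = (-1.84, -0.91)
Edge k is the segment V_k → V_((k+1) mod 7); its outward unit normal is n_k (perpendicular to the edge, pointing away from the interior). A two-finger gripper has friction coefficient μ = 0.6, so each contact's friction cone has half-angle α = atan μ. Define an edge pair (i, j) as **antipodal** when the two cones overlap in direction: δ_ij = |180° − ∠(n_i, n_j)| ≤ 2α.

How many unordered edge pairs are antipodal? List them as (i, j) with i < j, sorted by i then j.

count = 8; pairs: (0,2), (0,3), (1,3), (2,4), (2,5), (2,6), (3,5), (3,6)

α = atan 0.6 = 30.96°;  2α = 61.93°
n_0 = (-0.4900, -0.8717)
n_1 = (+0.2216, -0.9751)
n_2 = (+0.9939, +0.1107)
n_3 = (+0.4764, +0.8792)
n_4 = (-0.9746, +0.2240)
n_5 = (-0.9322, -0.3620)
n_6 = (-0.7938, -0.6082)
  (0,1): δ = 137.85°  ·
  (0,2): δ = 54.30°  ✓
  (0,3): δ = 0.89°  ✓
  (0,4): δ = 106.40°  ·
  (0,5): δ = 140.56°  ·
  (0,6): δ = 156.80°  ·
  (1,2): δ = 96.45°  ·
  (1,3): δ = 41.26°  ✓
  (1,4): δ = 64.25°  ·
  (1,5): δ = 98.42°  ·
  (1,6): δ = 114.66°  ·
  (2,3): δ = 124.81°  ·
  (2,4): δ = 19.29°  ✓
  (2,5): δ = 14.87°  ✓
  (2,6): δ = 31.11°  ✓
  (3,4): δ = 74.49°  ·
  (3,5): δ = 40.33°  ✓
  (3,6): δ = 24.09°  ✓
  (4,5): δ = 145.84°  ·
  (4,6): δ = 129.60°  ·
  (5,6): δ = 163.76°  ·
antipodal pairs: 8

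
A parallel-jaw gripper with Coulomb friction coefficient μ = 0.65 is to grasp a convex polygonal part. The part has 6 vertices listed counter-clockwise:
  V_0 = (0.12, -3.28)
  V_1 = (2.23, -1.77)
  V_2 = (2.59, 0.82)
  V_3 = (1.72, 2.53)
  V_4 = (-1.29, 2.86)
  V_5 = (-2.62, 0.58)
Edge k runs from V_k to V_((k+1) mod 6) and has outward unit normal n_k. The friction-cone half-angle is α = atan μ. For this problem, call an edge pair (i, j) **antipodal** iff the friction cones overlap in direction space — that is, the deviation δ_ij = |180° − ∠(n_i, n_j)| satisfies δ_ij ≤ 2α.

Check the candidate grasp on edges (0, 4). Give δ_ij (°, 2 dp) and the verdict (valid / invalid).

α = atan 0.65 = 33.02°;  2α = 66.05°
edge 0: e_0 = (+2.11, +1.51);  n_0 = (+0.5820, -0.8132)
edge 4: e_4 = (-1.33, -2.28);  n_4 = (-0.8638, +0.5039)
∠(n_0, n_4) = 155.85°
δ = |180° − 155.85°| = 24.15°
24.15° ≤ 2α = 66.05°  →  valid

δ = 24.15°, valid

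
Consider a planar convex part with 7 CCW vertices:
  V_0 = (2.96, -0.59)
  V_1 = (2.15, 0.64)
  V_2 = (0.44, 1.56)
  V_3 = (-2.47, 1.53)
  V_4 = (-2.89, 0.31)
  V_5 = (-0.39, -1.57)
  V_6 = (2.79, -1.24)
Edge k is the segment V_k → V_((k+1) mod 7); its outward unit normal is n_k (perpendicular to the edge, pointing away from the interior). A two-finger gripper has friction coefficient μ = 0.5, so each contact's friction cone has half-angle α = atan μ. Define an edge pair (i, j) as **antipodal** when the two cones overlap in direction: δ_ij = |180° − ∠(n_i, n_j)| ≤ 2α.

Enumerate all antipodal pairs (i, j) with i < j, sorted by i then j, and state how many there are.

α = atan 0.5 = 26.57°;  2α = 53.13°
n_0 = (+0.8352, +0.5500)
n_1 = (+0.4738, +0.8806)
n_2 = (-0.0103, +0.9999)
n_3 = (-0.9455, +0.3255)
n_4 = (-0.6010, -0.7992)
n_5 = (+0.1032, -0.9947)
n_6 = (+0.9675, -0.2530)
  (0,1): δ = 151.65°  ·
  (0,2): δ = 122.78°  ·
  (0,3): δ = 52.36°  ✓
  (0,4): δ = 19.69°  ✓
  (0,5): δ = 62.56°  ·
  (0,6): δ = 131.98°  ·
  (1,2): δ = 151.13°  ·
  (1,3): δ = 80.72°  ·
  (1,4): δ = 8.66°  ✓
  (1,5): δ = 34.21°  ✓
  (1,6): δ = 103.62°  ·
  (2,3): δ = 109.59°  ·
  (2,4): δ = 37.53°  ✓
  (2,5): δ = 5.33°  ✓
  (2,6): δ = 74.75°  ·
  (3,4): δ = 107.95°  ·
  (3,5): δ = 65.08°  ·
  (3,6): δ = 4.34°  ✓
  (4,5): δ = 137.13°  ·
  (4,6): δ = 67.71°  ·
  (5,6): δ = 110.58°  ·
antipodal pairs: 7

count = 7; pairs: (0,3), (0,4), (1,4), (1,5), (2,4), (2,5), (3,6)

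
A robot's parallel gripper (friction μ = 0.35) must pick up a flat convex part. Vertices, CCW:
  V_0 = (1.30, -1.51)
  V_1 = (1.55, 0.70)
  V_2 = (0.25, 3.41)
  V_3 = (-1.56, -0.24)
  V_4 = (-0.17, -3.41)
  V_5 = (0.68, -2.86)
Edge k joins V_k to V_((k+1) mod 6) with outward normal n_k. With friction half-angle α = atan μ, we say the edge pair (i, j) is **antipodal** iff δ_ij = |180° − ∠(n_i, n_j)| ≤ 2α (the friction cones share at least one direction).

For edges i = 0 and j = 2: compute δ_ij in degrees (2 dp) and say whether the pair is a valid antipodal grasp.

δ = 19.92°, valid

α = atan 0.35 = 19.29°;  2α = 38.58°
edge 0: e_0 = (+0.25, +2.21);  n_0 = (+0.9937, -0.1124)
edge 2: e_2 = (-1.81, -3.65);  n_2 = (-0.8959, +0.4443)
∠(n_0, n_2) = 160.08°
δ = |180° − 160.08°| = 19.92°
19.92° ≤ 2α = 38.58°  →  valid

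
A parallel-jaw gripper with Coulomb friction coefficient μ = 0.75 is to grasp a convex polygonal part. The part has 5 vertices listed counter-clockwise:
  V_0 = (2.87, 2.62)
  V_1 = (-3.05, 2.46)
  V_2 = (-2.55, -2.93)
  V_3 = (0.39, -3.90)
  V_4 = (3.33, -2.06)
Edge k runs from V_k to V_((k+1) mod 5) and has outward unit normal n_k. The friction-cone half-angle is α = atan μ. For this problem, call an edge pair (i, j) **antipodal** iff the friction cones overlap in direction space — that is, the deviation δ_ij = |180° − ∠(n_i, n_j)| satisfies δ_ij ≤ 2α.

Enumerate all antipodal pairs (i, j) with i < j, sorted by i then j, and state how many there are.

count = 5; pairs: (0,2), (0,3), (1,3), (1,4), (2,4)

α = atan 0.75 = 36.87°;  2α = 73.74°
n_0 = (-0.0270, +0.9996)
n_1 = (-0.9957, -0.0924)
n_2 = (-0.3133, -0.9496)
n_3 = (+0.5305, -0.8477)
n_4 = (+0.9952, +0.0978)
  (0,1): δ = 86.25°  ·
  (0,2): δ = 19.81°  ✓
  (0,3): δ = 30.49°  ✓
  (0,4): δ = 94.07°  ·
  (1,2): δ = 113.56°  ·
  (1,3): δ = 63.26°  ✓
  (1,4): δ = 0.31°  ✓
  (2,3): δ = 129.70°  ·
  (2,4): δ = 66.13°  ✓
  (3,4): δ = 116.43°  ·
antipodal pairs: 5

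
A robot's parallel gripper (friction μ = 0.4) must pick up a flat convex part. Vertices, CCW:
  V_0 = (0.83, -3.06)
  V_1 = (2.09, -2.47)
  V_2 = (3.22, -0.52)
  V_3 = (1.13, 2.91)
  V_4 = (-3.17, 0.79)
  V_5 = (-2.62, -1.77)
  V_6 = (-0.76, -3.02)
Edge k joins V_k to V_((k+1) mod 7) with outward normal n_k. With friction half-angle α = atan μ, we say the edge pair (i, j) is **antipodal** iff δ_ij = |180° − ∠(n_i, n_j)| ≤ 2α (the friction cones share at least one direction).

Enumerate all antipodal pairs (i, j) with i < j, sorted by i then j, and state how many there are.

α = atan 0.4 = 21.80°;  2α = 43.60°
n_0 = (+0.4241, -0.9056)
n_1 = (+0.8652, -0.5014)
n_2 = (+0.8540, +0.5203)
n_3 = (-0.4422, +0.8969)
n_4 = (-0.9777, -0.2101)
n_5 = (-0.5578, -0.8300)
n_6 = (-0.0251, -0.9997)
  (0,1): δ = 145.18°  ·
  (0,2): δ = 83.74°  ·
  (0,3): δ = 1.15°  ✓
  (0,4): δ = 77.03°  ·
  (0,5): δ = 121.01°  ·
  (0,6): δ = 153.47°  ·
  (1,2): δ = 118.55°  ·
  (1,3): δ = 33.66°  ✓
  (1,4): δ = 42.22°  ✓
  (1,5): δ = 86.19°  ·
  (1,6): δ = 118.65°  ·
  (2,3): δ = 95.11°  ·
  (2,4): δ = 19.23°  ✓
  (2,5): δ = 24.74°  ✓
  (2,6): δ = 57.20°  ·
  (3,4): δ = 104.12°  ·
  (3,5): δ = 60.15°  ·
  (3,6): δ = 27.69°  ✓
  (4,5): δ = 136.03°  ·
  (4,6): δ = 103.57°  ·
  (5,6): δ = 147.54°  ·
antipodal pairs: 6

count = 6; pairs: (0,3), (1,3), (1,4), (2,4), (2,5), (3,6)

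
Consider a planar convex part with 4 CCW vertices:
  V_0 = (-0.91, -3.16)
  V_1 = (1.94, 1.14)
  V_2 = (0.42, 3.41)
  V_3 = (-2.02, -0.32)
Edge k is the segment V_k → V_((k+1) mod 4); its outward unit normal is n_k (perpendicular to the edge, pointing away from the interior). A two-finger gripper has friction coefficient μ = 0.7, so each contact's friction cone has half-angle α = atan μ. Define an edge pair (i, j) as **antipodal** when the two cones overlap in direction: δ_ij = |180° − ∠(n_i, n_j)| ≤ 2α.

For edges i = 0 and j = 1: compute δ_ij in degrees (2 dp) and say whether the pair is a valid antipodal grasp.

α = atan 0.7 = 34.99°;  2α = 69.98°
edge 0: e_0 = (+2.85, +4.30);  n_0 = (+0.8335, -0.5525)
edge 1: e_1 = (-1.52, +2.27);  n_1 = (+0.8309, +0.5564)
∠(n_0, n_1) = 67.34°
δ = |180° − 67.34°| = 112.66°
112.66° > 2α = 69.98°  →  invalid

δ = 112.66°, invalid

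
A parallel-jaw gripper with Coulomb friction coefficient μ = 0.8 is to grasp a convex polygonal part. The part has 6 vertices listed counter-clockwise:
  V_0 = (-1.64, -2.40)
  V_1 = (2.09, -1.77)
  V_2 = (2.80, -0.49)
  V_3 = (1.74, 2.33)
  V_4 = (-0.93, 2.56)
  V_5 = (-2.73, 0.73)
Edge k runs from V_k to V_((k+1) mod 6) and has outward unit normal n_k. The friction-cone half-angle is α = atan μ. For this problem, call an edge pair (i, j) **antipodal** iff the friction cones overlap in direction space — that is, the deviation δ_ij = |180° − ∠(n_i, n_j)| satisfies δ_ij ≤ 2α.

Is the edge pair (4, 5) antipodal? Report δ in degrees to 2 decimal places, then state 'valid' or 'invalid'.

α = atan 0.8 = 38.66°;  2α = 77.32°
edge 4: e_4 = (-1.80, -1.83);  n_4 = (-0.7129, +0.7012)
edge 5: e_5 = (+1.09, -3.13);  n_5 = (-0.9444, -0.3289)
∠(n_4, n_5) = 63.73°
δ = |180° − 63.73°| = 116.27°
116.27° > 2α = 77.32°  →  invalid

δ = 116.27°, invalid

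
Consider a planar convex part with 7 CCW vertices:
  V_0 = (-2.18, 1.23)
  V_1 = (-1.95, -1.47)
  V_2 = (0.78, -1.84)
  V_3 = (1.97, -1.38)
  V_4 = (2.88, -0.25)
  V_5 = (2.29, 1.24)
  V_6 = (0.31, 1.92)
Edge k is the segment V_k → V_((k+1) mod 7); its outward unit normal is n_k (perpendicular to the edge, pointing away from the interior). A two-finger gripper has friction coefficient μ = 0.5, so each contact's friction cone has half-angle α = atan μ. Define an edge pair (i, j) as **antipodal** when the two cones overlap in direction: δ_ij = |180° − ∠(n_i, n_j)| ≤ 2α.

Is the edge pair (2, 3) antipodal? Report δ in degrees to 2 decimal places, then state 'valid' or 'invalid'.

α = atan 0.5 = 26.57°;  2α = 53.13°
edge 2: e_2 = (+1.19, +0.46);  n_2 = (+0.3606, -0.9327)
edge 3: e_3 = (+0.91, +1.13);  n_3 = (+0.7788, -0.6272)
∠(n_2, n_3) = 30.02°
δ = |180° − 30.02°| = 149.98°
149.98° > 2α = 53.13°  →  invalid

δ = 149.98°, invalid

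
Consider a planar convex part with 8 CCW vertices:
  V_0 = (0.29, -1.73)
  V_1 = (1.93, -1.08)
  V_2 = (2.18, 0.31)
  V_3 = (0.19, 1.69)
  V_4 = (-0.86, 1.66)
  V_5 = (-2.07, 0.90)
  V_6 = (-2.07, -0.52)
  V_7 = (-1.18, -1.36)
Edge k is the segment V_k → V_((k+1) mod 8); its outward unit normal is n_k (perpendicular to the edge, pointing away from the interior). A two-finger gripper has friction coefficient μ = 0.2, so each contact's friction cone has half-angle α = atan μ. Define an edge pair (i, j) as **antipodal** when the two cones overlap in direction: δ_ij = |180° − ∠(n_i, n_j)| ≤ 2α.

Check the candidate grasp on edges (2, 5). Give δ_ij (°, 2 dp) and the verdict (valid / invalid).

α = atan 0.2 = 11.31°;  2α = 22.62°
edge 2: e_2 = (-1.99, +1.38);  n_2 = (+0.5699, +0.8217)
edge 5: e_5 = (+0.00, -1.42);  n_5 = (-1.0000, -0.0000)
∠(n_2, n_5) = 124.74°
δ = |180° − 124.74°| = 55.26°
55.26° > 2α = 22.62°  →  invalid

δ = 55.26°, invalid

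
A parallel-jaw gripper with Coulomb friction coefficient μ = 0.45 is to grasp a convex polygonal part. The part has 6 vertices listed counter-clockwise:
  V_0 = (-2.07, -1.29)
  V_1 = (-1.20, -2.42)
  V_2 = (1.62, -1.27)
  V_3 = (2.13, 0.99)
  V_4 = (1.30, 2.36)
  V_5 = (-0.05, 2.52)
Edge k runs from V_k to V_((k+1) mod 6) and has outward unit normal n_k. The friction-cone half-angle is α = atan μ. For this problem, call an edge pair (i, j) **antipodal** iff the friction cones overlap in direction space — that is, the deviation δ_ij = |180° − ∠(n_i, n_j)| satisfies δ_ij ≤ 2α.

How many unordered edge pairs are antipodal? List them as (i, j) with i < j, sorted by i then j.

count = 5; pairs: (0,3), (0,4), (1,4), (1,5), (2,5)

α = atan 0.45 = 24.23°;  2α = 48.46°
n_0 = (-0.7924, -0.6100)
n_1 = (+0.3776, -0.9260)
n_2 = (+0.9755, -0.2201)
n_3 = (+0.8553, +0.5182)
n_4 = (+0.1177, +0.9930)
n_5 = (-0.8835, +0.4684)
  (0,1): δ = 105.41°  ·
  (0,2): δ = 50.31°  ·
  (0,3): δ = 6.38°  ✓
  (0,4): δ = 45.65°  ✓
  (0,5): δ = 114.48°  ·
  (1,2): δ = 124.90°  ·
  (1,3): δ = 80.98°  ·
  (1,4): δ = 28.94°  ✓
  (1,5): δ = 39.88°  ✓
  (2,3): δ = 136.07°  ·
  (2,4): δ = 84.04°  ·
  (2,5): δ = 15.22°  ✓
  (3,4): δ = 127.97°  ·
  (3,5): δ = 59.14°  ·
  (4,5): δ = 111.17°  ·
antipodal pairs: 5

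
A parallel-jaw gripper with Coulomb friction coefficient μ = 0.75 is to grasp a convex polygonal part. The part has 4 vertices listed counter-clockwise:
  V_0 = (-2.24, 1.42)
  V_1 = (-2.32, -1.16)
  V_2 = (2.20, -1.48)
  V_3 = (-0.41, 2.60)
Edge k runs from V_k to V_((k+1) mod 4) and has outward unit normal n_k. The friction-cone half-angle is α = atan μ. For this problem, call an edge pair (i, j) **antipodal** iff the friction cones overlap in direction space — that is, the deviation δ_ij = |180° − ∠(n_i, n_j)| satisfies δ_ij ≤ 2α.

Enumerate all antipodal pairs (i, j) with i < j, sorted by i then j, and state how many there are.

α = atan 0.75 = 36.87°;  2α = 73.74°
n_0 = (-0.9995, +0.0310)
n_1 = (-0.0706, -0.9975)
n_2 = (+0.8424, +0.5389)
n_3 = (-0.5419, +0.8404)
  (0,1): δ = 92.27°  ·
  (0,2): δ = 34.38°  ✓
  (0,3): δ = 124.59°  ·
  (1,2): δ = 53.34°  ✓
  (1,3): δ = 36.86°  ✓
  (2,3): δ = 89.79°  ·
antipodal pairs: 3

count = 3; pairs: (0,2), (1,2), (1,3)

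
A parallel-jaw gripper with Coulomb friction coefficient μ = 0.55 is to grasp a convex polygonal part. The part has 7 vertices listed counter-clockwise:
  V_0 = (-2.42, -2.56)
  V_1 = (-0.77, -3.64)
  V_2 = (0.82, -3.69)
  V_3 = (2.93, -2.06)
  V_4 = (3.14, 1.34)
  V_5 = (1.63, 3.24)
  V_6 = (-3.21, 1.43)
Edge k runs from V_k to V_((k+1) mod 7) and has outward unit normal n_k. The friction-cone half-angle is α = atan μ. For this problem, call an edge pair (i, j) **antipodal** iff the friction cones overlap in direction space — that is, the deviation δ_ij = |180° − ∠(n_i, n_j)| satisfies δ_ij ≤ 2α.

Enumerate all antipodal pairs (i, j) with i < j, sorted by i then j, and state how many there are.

α = atan 0.55 = 28.81°;  2α = 57.62°
n_0 = (-0.5477, -0.8367)
n_1 = (-0.0314, -0.9995)
n_2 = (+0.6113, -0.7914)
n_3 = (+0.9981, -0.0616)
n_4 = (+0.7829, +0.6222)
n_5 = (-0.3503, +0.9366)
n_6 = (-0.9810, -0.1942)
  (0,1): δ = 148.59°  ·
  (0,2): δ = 109.11°  ·
  (0,3): δ = 60.33°  ·
  (0,4): δ = 18.32°  ✓
  (0,5): δ = 53.71°  ✓
  (0,6): δ = 134.41°  ·
  (1,2): δ = 140.51°  ·
  (1,3): δ = 91.73°  ·
  (1,4): δ = 49.72°  ✓
  (1,5): δ = 22.31°  ✓
  (1,6): δ = 103.00°  ·
  (2,3): δ = 131.22°  ·
  (2,4): δ = 89.21°  ·
  (2,5): δ = 17.18°  ✓
  (2,6): δ = 63.51°  ·
  (3,4): δ = 137.99°  ·
  (3,5): δ = 65.96°  ·
  (3,6): δ = 14.73°  ✓
  (4,5): δ = 107.97°  ·
  (4,6): δ = 27.28°  ✓
  (5,6): δ = 99.30°  ·
antipodal pairs: 7

count = 7; pairs: (0,4), (0,5), (1,4), (1,5), (2,5), (3,6), (4,6)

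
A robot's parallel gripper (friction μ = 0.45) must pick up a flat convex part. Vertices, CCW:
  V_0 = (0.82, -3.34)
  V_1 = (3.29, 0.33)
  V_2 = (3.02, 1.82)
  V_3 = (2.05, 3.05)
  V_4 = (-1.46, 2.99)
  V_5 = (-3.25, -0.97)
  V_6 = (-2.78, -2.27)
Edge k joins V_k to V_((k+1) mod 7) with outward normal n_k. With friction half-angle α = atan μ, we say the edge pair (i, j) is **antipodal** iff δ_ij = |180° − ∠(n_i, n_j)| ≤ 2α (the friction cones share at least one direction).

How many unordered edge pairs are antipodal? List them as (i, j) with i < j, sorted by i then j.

count = 6; pairs: (0,4), (1,4), (1,5), (2,5), (2,6), (3,6)

α = atan 0.45 = 24.23°;  2α = 48.46°
n_0 = (+0.8296, -0.5583)
n_1 = (+0.9840, +0.1783)
n_2 = (+0.7852, +0.6192)
n_3 = (-0.0171, +0.9999)
n_4 = (-0.9112, +0.4119)
n_5 = (-0.9404, -0.3400)
n_6 = (-0.2849, -0.9586)
  (0,1): δ = 135.79°  ·
  (0,2): δ = 107.80°  ·
  (0,3): δ = 55.08°  ·
  (0,4): δ = 9.62°  ✓
  (0,5): δ = 53.82°  ·
  (0,6): δ = 107.39°  ·
  (1,2): δ = 152.01°  ·
  (1,3): δ = 99.29°  ·
  (1,4): δ = 34.59°  ✓
  (1,5): δ = 9.61°  ✓
  (1,6): δ = 63.18°  ·
  (2,3): δ = 127.28°  ·
  (2,4): δ = 62.58°  ·
  (2,5): δ = 18.38°  ✓
  (2,6): δ = 35.19°  ✓
  (3,4): δ = 115.30°  ·
  (3,5): δ = 71.10°  ·
  (3,6): δ = 17.53°  ✓
  (4,5): δ = 135.80°  ·
  (4,6): δ = 82.23°  ·
  (5,6): δ = 126.43°  ·
antipodal pairs: 6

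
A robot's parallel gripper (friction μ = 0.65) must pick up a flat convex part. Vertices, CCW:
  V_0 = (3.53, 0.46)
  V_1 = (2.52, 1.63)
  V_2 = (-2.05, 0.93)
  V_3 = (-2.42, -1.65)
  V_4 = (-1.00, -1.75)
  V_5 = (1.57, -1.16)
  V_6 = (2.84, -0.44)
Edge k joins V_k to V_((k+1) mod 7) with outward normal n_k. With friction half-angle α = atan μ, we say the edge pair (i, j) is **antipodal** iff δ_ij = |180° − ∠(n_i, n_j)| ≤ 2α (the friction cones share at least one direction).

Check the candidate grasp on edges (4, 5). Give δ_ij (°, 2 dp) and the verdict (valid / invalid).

α = atan 0.65 = 33.02°;  2α = 66.05°
edge 4: e_4 = (+2.57, +0.59);  n_4 = (+0.2238, -0.9746)
edge 5: e_5 = (+1.27, +0.72);  n_5 = (+0.4932, -0.8699)
∠(n_4, n_5) = 16.62°
δ = |180° − 16.62°| = 163.38°
163.38° > 2α = 66.05°  →  invalid

δ = 163.38°, invalid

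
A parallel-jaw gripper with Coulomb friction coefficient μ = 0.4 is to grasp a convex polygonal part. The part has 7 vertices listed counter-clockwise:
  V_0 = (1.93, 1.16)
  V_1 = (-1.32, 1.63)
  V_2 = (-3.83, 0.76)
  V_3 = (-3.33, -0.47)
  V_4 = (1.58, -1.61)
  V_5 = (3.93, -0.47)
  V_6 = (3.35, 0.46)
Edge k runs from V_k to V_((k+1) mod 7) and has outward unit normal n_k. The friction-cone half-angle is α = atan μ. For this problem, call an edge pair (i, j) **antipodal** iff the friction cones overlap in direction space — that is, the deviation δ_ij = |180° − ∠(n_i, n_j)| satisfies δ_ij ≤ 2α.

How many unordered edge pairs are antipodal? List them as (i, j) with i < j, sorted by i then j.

α = atan 0.4 = 21.80°;  2α = 43.60°
n_0 = (+0.1431, +0.9897)
n_1 = (-0.3275, +0.9449)
n_2 = (-0.9264, -0.3766)
n_3 = (-0.2262, -0.9741)
n_4 = (+0.4365, -0.8997)
n_5 = (+0.8485, +0.5292)
n_6 = (+0.4422, +0.8969)
  (0,1): δ = 152.65°  ·
  (0,2): δ = 59.65°  ·
  (0,3): δ = 4.84°  ✓
  (0,4): δ = 34.11°  ✓
  (0,5): δ = 130.18°  ·
  (0,6): δ = 161.99°  ·
  (1,2): δ = 87.00°  ·
  (1,3): δ = 32.19°  ✓
  (1,4): δ = 6.76°  ✓
  (1,5): δ = 102.83°  ·
  (1,6): δ = 134.64°  ·
  (2,3): δ = 125.19°  ·
  (2,4): δ = 86.24°  ·
  (2,5): δ = 9.83°  ✓
  (2,6): δ = 41.64°  ✓
  (3,4): δ = 141.05°  ·
  (3,5): δ = 44.98°  ·
  (3,6): δ = 13.17°  ✓
  (4,5): δ = 83.93°  ·
  (4,6): δ = 52.12°  ·
  (5,6): δ = 148.19°  ·
antipodal pairs: 7

count = 7; pairs: (0,3), (0,4), (1,3), (1,4), (2,5), (2,6), (3,6)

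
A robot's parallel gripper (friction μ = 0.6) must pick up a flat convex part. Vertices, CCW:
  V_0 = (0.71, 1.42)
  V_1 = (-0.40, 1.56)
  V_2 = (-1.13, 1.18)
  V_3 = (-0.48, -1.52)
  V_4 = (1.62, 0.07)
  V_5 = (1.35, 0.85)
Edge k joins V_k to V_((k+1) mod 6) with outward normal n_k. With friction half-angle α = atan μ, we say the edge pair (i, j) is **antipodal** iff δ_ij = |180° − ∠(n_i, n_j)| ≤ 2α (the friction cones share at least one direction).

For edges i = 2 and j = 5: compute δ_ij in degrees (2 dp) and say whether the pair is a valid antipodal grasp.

δ = 34.78°, valid

α = atan 0.6 = 30.96°;  2α = 61.93°
edge 2: e_2 = (+0.65, -2.70);  n_2 = (-0.9722, -0.2341)
edge 5: e_5 = (-0.64, +0.57);  n_5 = (+0.6651, +0.7468)
∠(n_2, n_5) = 145.22°
δ = |180° − 145.22°| = 34.78°
34.78° ≤ 2α = 61.93°  →  valid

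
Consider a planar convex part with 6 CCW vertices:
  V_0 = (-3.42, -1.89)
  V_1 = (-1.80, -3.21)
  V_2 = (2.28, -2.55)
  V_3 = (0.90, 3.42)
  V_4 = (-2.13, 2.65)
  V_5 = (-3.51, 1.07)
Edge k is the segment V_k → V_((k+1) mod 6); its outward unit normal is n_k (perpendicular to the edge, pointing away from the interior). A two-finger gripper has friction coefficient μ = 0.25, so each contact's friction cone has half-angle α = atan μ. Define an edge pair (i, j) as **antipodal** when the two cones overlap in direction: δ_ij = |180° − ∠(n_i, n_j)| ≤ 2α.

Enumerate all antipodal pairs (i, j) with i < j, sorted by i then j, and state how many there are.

count = 2; pairs: (1,3), (2,5)

α = atan 0.25 = 14.04°;  2α = 28.07°
n_0 = (-0.6317, -0.7752)
n_1 = (+0.1597, -0.9872)
n_2 = (+0.9743, +0.2252)
n_3 = (-0.2463, +0.9692)
n_4 = (-0.7532, +0.6578)
n_5 = (-0.9995, -0.0304)
  (0,1): δ = 131.64°  ·
  (0,2): δ = 37.81°  ·
  (0,3): δ = 53.43°  ·
  (0,4): δ = 88.04°  ·
  (0,5): δ = 130.92°  ·
  (1,2): δ = 86.17°  ·
  (1,3): δ = 5.07°  ✓
  (1,4): δ = 39.68°  ·
  (1,5): δ = 82.55°  ·
  (2,3): δ = 88.76°  ·
  (2,4): δ = 54.15°  ·
  (2,5): δ = 11.27°  ✓
  (3,4): δ = 145.39°  ·
  (3,5): δ = 102.52°  ·
  (4,5): δ = 137.12°  ·
antipodal pairs: 2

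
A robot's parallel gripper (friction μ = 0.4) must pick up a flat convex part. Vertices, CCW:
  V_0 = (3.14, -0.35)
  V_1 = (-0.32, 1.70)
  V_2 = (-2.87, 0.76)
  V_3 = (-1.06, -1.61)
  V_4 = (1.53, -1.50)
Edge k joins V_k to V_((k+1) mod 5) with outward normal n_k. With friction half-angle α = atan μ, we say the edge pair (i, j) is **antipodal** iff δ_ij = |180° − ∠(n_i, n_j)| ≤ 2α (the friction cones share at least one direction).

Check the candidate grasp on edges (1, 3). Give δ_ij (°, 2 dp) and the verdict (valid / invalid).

α = atan 0.4 = 21.80°;  2α = 43.60°
edge 1: e_1 = (-2.55, -0.94);  n_1 = (-0.3459, +0.9383)
edge 3: e_3 = (+2.59, +0.11);  n_3 = (+0.0424, -0.9991)
∠(n_1, n_3) = 162.20°
δ = |180° − 162.20°| = 17.80°
17.80° ≤ 2α = 43.60°  →  valid

δ = 17.80°, valid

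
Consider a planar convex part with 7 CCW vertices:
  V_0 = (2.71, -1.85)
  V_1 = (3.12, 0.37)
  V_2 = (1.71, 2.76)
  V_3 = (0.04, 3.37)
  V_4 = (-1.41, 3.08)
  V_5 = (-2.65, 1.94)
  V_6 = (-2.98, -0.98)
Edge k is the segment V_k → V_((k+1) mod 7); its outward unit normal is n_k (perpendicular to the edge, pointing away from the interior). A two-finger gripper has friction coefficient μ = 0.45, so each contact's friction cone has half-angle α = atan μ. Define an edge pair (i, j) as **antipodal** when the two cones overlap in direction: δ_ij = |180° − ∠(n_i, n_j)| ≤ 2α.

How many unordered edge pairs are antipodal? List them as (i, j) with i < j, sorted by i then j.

count = 5; pairs: (0,4), (0,5), (1,5), (2,6), (3,6)

α = atan 0.45 = 24.23°;  2α = 48.46°
n_0 = (+0.9834, -0.1816)
n_1 = (+0.8613, +0.5081)
n_2 = (+0.3431, +0.9393)
n_3 = (-0.1961, +0.9806)
n_4 = (-0.6768, +0.7362)
n_5 = (-0.9937, +0.1123)
n_6 = (-0.1511, -0.9885)
  (0,1): δ = 139.00°  ·
  (0,2): δ = 99.60°  ·
  (0,3): δ = 68.23°  ·
  (0,4): δ = 36.94°  ✓
  (0,5): δ = 4.02°  ✓
  (0,6): δ = 91.77°  ·
  (1,2): δ = 140.60°  ·
  (1,3): δ = 109.23°  ·
  (1,4): δ = 77.94°  ·
  (1,5): δ = 36.99°  ✓
  (1,6): δ = 50.77°  ·
  (2,3): δ = 148.62°  ·
  (2,4): δ = 117.34°  ·
  (2,5): δ = 76.38°  ·
  (2,6): δ = 11.37°  ✓
  (3,4): δ = 148.72°  ·
  (3,5): δ = 107.76°  ·
  (3,6): δ = 20.00°  ✓
  (4,5): δ = 139.04°  ·
  (4,6): δ = 51.29°  ·
  (5,6): δ = 92.25°  ·
antipodal pairs: 5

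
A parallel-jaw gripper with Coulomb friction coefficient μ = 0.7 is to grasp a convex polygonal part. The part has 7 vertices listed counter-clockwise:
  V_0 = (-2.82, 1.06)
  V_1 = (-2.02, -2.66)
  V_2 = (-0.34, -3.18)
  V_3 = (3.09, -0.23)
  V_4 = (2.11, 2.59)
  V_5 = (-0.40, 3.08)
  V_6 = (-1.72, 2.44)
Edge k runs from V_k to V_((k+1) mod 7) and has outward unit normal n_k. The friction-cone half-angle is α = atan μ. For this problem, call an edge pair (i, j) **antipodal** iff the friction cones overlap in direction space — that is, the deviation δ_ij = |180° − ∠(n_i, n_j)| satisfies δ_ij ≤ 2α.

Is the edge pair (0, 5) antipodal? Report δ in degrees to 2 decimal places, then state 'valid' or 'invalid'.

δ = 103.73°, invalid

α = atan 0.7 = 34.99°;  2α = 69.98°
edge 0: e_0 = (+0.80, -3.72);  n_0 = (-0.9776, -0.2102)
edge 5: e_5 = (-1.32, -0.64);  n_5 = (-0.4363, +0.8998)
∠(n_0, n_5) = 76.27°
δ = |180° − 76.27°| = 103.73°
103.73° > 2α = 69.98°  →  invalid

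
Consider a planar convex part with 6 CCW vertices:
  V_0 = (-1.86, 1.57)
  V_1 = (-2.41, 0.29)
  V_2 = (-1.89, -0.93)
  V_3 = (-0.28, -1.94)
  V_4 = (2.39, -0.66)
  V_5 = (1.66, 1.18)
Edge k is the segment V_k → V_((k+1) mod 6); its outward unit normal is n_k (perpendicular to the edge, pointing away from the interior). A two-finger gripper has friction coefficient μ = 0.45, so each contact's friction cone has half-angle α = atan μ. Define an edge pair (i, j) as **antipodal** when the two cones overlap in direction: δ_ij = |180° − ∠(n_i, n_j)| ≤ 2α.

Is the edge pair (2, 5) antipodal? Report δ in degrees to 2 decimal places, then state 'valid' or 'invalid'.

δ = 25.78°, valid

α = atan 0.45 = 24.23°;  2α = 48.46°
edge 2: e_2 = (+1.61, -1.01);  n_2 = (-0.5314, -0.8471)
edge 5: e_5 = (-3.52, +0.39);  n_5 = (+0.1101, +0.9939)
∠(n_2, n_5) = 154.22°
δ = |180° − 154.22°| = 25.78°
25.78° ≤ 2α = 48.46°  →  valid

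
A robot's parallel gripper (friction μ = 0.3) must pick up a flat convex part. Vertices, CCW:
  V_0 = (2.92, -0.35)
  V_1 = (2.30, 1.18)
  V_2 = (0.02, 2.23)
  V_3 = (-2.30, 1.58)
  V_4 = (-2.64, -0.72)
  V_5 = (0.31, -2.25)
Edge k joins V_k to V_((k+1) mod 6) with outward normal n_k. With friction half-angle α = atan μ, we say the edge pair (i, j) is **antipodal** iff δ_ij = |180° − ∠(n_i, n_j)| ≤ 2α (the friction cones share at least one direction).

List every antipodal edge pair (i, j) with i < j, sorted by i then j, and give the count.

α = atan 0.3 = 16.70°;  2α = 33.40°
n_0 = (+0.9268, +0.3756)
n_1 = (+0.4183, +0.9083)
n_2 = (-0.2698, +0.9629)
n_3 = (-0.9892, +0.1462)
n_4 = (-0.4604, -0.8877)
n_5 = (+0.5885, -0.8085)
  (0,1): δ = 136.79°  ·
  (0,2): δ = 96.41°  ·
  (0,3): δ = 30.47°  ✓
  (0,4): δ = 40.53°  ·
  (0,5): δ = 103.99°  ·
  (1,2): δ = 139.62°  ·
  (1,3): δ = 73.68°  ·
  (1,4): δ = 2.69°  ✓
  (1,5): δ = 60.78°  ·
  (2,3): δ = 114.06°  ·
  (2,4): δ = 43.06°  ·
  (2,5): δ = 20.40°  ✓
  (3,4): δ = 109.00°  ·
  (3,5): δ = 45.54°  ·
  (4,5): δ = 116.53°  ·
antipodal pairs: 3

count = 3; pairs: (0,3), (1,4), (2,5)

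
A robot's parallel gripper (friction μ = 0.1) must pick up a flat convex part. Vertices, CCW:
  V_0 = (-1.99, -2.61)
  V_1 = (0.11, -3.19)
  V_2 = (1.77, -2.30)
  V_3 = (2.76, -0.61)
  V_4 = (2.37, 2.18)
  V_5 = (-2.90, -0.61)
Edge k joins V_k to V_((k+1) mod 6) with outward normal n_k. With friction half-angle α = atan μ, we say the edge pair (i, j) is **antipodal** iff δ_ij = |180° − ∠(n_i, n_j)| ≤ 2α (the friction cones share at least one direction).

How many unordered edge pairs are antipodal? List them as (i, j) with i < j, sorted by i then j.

α = atan 0.1 = 5.71°;  2α = 11.42°
n_0 = (-0.2662, -0.9639)
n_1 = (+0.4725, -0.8813)
n_2 = (+0.8629, -0.5055)
n_3 = (+0.9904, +0.1384)
n_4 = (-0.4679, +0.8838)
n_5 = (-0.9102, -0.4141)
  (0,1): δ = 136.36°  ·
  (0,2): δ = 104.92°  ·
  (0,3): δ = 66.60°  ·
  (0,4): δ = 43.34°  ·
  (0,5): δ = 129.91°  ·
  (1,2): δ = 148.56°  ·
  (1,3): δ = 110.24°  ·
  (1,4): δ = 0.30°  ✓
  (1,5): δ = 86.27°  ·
  (2,3): δ = 141.68°  ·
  (2,4): δ = 31.74°  ·
  (2,5): δ = 54.83°  ·
  (3,4): δ = 70.06°  ·
  (3,5): δ = 16.51°  ·
  (4,5): δ = 93.43°  ·
antipodal pairs: 1

count = 1; pairs: (1,4)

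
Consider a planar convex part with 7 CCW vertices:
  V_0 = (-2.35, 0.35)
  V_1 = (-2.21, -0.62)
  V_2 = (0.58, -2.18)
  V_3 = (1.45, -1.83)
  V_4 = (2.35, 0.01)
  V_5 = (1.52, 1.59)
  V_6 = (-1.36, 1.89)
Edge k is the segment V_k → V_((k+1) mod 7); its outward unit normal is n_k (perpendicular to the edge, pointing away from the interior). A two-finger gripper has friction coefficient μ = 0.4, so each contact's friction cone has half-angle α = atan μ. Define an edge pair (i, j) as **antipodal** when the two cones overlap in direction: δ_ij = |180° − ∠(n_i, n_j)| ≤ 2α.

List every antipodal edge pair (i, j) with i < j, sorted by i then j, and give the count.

count = 7; pairs: (0,3), (0,4), (1,4), (1,5), (2,5), (2,6), (3,6)

α = atan 0.4 = 21.80°;  2α = 43.60°
n_0 = (-0.9897, -0.1428)
n_1 = (-0.4880, -0.8728)
n_2 = (+0.3732, -0.9277)
n_3 = (+0.8983, -0.4394)
n_4 = (+0.8853, +0.4651)
n_5 = (+0.1036, +0.9946)
n_6 = (-0.8412, +0.5408)
  (0,1): δ = 127.42°  ·
  (0,2): δ = 76.30°  ·
  (0,3): δ = 34.28°  ✓
  (0,4): δ = 19.50°  ✓
  (0,5): δ = 75.84°  ·
  (0,6): δ = 139.05°  ·
  (1,2): δ = 128.87°  ·
  (1,3): δ = 86.85°  ·
  (1,4): δ = 33.08°  ✓
  (1,5): δ = 23.26°  ✓
  (1,6): δ = 86.48°  ·
  (2,3): δ = 137.98°  ·
  (2,4): δ = 84.20°  ·
  (2,5): δ = 27.86°  ✓
  (2,6): δ = 35.35°  ✓
  (3,4): δ = 126.22°  ·
  (3,5): δ = 69.88°  ·
  (3,6): δ = 6.67°  ✓
  (4,5): δ = 123.66°  ·
  (4,6): δ = 60.45°  ·
  (5,6): δ = 116.79°  ·
antipodal pairs: 7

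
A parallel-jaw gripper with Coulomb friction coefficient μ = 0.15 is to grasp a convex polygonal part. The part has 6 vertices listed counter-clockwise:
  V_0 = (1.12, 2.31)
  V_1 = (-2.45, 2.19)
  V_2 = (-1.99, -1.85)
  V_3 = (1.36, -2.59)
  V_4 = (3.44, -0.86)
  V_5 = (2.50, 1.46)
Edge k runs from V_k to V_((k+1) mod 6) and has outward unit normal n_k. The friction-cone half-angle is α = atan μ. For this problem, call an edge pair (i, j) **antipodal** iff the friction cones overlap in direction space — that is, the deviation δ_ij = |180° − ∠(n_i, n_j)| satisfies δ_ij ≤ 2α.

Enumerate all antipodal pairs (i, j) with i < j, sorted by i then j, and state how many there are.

count = 2; pairs: (0,2), (1,4)

α = atan 0.15 = 8.53°;  2α = 17.06°
n_0 = (-0.0336, +0.9994)
n_1 = (-0.9936, -0.1131)
n_2 = (-0.2157, -0.9765)
n_3 = (+0.6395, -0.7688)
n_4 = (+0.9268, +0.3755)
n_5 = (+0.5244, +0.8514)
  (0,1): δ = 85.43°  ·
  (0,2): δ = 14.38°  ✓
  (0,3): δ = 37.83°  ·
  (0,4): δ = 110.13°  ·
  (0,5): δ = 146.44°  ·
  (1,2): δ = 108.95°  ·
  (1,3): δ = 56.74°  ·
  (1,4): δ = 15.56°  ✓
  (1,5): δ = 51.87°  ·
  (2,3): δ = 127.79°  ·
  (2,4): δ = 55.49°  ·
  (2,5): δ = 19.17°  ·
  (3,4): δ = 107.69°  ·
  (3,5): δ = 71.38°  ·
  (4,5): δ = 143.69°  ·
antipodal pairs: 2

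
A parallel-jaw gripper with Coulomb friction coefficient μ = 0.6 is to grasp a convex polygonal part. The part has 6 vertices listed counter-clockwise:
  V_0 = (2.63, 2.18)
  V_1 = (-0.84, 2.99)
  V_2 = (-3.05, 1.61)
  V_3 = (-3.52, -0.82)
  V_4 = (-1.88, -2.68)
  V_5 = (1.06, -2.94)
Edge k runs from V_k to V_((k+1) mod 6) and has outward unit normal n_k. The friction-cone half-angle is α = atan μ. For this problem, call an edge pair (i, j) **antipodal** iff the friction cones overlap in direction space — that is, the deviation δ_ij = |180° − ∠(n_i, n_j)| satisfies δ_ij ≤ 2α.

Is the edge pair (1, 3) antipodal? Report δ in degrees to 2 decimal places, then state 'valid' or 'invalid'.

α = atan 0.6 = 30.96°;  2α = 61.93°
edge 1: e_1 = (-2.21, -1.38);  n_1 = (-0.5297, +0.8482)
edge 3: e_3 = (+1.64, -1.86);  n_3 = (-0.7501, -0.6614)
∠(n_1, n_3) = 99.42°
δ = |180° − 99.42°| = 80.58°
80.58° > 2α = 61.93°  →  invalid

δ = 80.58°, invalid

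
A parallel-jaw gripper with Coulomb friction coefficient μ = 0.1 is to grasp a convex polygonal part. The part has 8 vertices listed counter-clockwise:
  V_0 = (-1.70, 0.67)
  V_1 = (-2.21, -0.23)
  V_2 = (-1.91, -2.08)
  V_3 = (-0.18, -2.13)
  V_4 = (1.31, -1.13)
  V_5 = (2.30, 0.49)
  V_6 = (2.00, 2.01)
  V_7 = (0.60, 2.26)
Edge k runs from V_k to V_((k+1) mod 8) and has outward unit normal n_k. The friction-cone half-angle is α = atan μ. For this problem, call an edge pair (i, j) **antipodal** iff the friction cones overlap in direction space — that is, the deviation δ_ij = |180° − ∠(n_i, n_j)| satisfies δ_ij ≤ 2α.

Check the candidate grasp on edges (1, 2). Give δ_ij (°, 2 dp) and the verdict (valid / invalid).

α = atan 0.1 = 5.71°;  2α = 11.42°
edge 1: e_1 = (+0.30, -1.85);  n_1 = (-0.9871, -0.1601)
edge 2: e_2 = (+1.73, -0.05);  n_2 = (-0.0289, -0.9996)
∠(n_1, n_2) = 79.13°
δ = |180° − 79.13°| = 100.87°
100.87° > 2α = 11.42°  →  invalid

δ = 100.87°, invalid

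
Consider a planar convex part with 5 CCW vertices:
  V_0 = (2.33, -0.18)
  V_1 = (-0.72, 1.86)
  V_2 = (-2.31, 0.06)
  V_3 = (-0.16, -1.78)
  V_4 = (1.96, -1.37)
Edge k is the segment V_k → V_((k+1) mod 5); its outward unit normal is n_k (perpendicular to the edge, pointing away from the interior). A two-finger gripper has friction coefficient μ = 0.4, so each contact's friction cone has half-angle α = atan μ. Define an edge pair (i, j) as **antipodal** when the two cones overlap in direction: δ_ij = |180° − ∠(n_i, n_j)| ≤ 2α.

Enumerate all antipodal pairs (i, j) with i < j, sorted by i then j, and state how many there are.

count = 3; pairs: (0,2), (1,3), (1,4)

α = atan 0.4 = 21.80°;  2α = 43.60°
n_0 = (+0.5560, +0.8312)
n_1 = (-0.7495, +0.6620)
n_2 = (-0.6502, -0.7598)
n_3 = (+0.1899, -0.9818)
n_4 = (+0.9549, -0.2969)
  (0,1): δ = 97.68°  ·
  (0,2): δ = 6.78°  ✓
  (0,3): δ = 44.72°  ·
  (0,4): δ = 106.50°  ·
  (1,2): δ = 89.10°  ·
  (1,3): δ = 37.60°  ✓
  (1,4): δ = 24.18°  ✓
  (2,3): δ = 128.50°  ·
  (2,4): δ = 66.71°  ·
  (3,4): δ = 118.22°  ·
antipodal pairs: 3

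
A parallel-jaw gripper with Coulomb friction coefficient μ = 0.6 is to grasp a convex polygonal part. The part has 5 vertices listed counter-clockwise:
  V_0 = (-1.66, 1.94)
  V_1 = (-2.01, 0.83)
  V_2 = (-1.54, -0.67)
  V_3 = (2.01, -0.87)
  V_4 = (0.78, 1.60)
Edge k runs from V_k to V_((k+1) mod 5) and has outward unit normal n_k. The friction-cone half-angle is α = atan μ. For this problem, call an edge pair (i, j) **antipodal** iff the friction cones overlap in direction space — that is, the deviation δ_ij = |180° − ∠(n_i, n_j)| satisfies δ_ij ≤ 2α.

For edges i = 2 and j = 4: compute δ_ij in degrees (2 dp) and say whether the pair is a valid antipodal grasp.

α = atan 0.6 = 30.96°;  2α = 61.93°
edge 2: e_2 = (+3.55, -0.20);  n_2 = (-0.0562, -0.9984)
edge 4: e_4 = (-2.44, +0.34);  n_4 = (+0.1380, +0.9904)
∠(n_2, n_4) = 175.29°
δ = |180° − 175.29°| = 4.71°
4.71° ≤ 2α = 61.93°  →  valid

δ = 4.71°, valid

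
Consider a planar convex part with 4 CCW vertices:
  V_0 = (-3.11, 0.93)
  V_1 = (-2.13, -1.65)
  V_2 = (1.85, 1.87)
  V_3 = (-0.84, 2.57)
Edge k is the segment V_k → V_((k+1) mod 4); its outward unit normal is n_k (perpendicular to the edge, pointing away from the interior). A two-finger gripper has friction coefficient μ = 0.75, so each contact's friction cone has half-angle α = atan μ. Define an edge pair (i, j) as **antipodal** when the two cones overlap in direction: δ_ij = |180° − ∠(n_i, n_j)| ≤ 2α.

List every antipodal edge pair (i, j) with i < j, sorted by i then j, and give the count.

count = 4; pairs: (0,1), (0,2), (1,2), (1,3)

α = atan 0.75 = 36.87°;  2α = 73.74°
n_0 = (-0.9348, -0.3551)
n_1 = (+0.6625, -0.7491)
n_2 = (+0.2518, +0.9678)
n_3 = (-0.5856, +0.8106)
  (0,1): δ = 69.31°  ✓
  (0,2): δ = 54.61°  ✓
  (0,3): δ = 105.05°  ·
  (1,2): δ = 56.08°  ✓
  (1,3): δ = 5.64°  ✓
  (2,3): δ = 129.57°  ·
antipodal pairs: 4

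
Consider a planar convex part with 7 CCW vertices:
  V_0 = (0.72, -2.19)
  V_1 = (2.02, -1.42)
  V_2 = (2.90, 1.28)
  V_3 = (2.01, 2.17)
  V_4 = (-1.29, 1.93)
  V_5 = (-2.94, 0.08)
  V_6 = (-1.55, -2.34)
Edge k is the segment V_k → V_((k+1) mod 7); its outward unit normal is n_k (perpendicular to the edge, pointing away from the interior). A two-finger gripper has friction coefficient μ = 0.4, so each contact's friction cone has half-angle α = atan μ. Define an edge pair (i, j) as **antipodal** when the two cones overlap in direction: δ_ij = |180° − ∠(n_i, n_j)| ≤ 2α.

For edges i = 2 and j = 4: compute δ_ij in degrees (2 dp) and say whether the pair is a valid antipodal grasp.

α = atan 0.4 = 21.80°;  2α = 43.60°
edge 2: e_2 = (-0.89, +0.89);  n_2 = (+0.7071, +0.7071)
edge 4: e_4 = (-1.65, -1.85);  n_4 = (-0.7463, +0.6656)
∠(n_2, n_4) = 93.27°
δ = |180° − 93.27°| = 86.73°
86.73° > 2α = 43.60°  →  invalid

δ = 86.73°, invalid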